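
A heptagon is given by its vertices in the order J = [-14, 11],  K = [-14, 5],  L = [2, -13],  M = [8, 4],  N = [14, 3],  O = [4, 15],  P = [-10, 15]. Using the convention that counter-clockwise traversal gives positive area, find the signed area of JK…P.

Apply the shoelace (surveyor's) formula: 2A = Σ (x_i·y_{i+1} − x_{i+1}·y_i), indices taken mod 7.
J→K: (-14)(5) − (-14)(11) = 84
K→L: (-14)(-13) − (2)(5) = 172
L→M: (2)(4) − (8)(-13) = 112
M→N: (8)(3) − (14)(4) = -32
N→O: (14)(15) − (4)(3) = 198
O→P: (4)(15) − (-10)(15) = 210
P→J: (-10)(11) − (-14)(15) = 100
Σ = 844
Signed area = Σ/2 = 422 (positive ⇒ counter-clockwise traversal).

422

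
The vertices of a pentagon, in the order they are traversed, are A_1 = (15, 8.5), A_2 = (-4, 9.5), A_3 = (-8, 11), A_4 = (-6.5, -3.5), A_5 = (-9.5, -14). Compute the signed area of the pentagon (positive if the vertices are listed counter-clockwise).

Σ = (176.5) + (32) + (99.5) + (57.75) + (129.25) = 495
Signed area = Σ/2 = 247.5 (positive ⇒ counter-clockwise traversal).

247.5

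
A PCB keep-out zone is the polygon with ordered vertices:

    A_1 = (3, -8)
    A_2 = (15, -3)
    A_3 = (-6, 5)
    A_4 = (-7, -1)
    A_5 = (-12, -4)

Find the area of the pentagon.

Apply the shoelace (surveyor's) formula: 2A = Σ (x_i·y_{i+1} − x_{i+1}·y_i), indices taken mod 5.
A_1→A_2: (3)(-3) − (15)(-8) = 111
A_2→A_3: (15)(5) − (-6)(-3) = 57
A_3→A_4: (-6)(-1) − (-7)(5) = 41
A_4→A_5: (-7)(-4) − (-12)(-1) = 16
A_5→A_1: (-12)(-8) − (3)(-4) = 108
Σ = 333
Area = |Σ|/2 = 166.5.

166.5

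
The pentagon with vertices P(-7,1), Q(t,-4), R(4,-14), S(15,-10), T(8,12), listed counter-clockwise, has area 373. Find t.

The doubled signed area Σ (x_i y_{i+1} − x_{i+1} y_i) is linear in t.
With t=0 it equals 566; the coefficient of t is -15 (from the two edges through Q).
So -15·t + 566 = 2·373 = 746 ⇒ t = -12.

-12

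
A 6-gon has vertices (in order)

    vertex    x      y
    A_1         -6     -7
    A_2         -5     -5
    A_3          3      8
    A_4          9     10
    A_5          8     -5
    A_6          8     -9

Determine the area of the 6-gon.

169.5

Apply the surveyor's formula: 2A = Σ (x_i·y_{i+1} − x_{i+1}·y_i), indices taken mod 6.
Σ = (-5) + (-25) + (-42) + (-125) + (-32) + (-110) = -339
Area = |Σ|/2 = 169.5.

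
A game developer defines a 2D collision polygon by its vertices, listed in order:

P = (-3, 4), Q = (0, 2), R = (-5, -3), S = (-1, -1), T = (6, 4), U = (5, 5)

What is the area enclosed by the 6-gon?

Apply Gauss's area formula: 2A = Σ (x_i·y_{i+1} − x_{i+1}·y_i), indices taken mod 6.
Σ = (-6) + (10) + (2) + (2) + (10) + (35) = 53
Area = |Σ|/2 = 26.5.

26.5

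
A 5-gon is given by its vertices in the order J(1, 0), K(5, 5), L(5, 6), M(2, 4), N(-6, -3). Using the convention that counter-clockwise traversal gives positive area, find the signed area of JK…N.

19.5

Σ = (5) + (5) + (8) + (18) + (3) = 39
Signed area = Σ/2 = 19.5 (positive ⇒ counter-clockwise traversal).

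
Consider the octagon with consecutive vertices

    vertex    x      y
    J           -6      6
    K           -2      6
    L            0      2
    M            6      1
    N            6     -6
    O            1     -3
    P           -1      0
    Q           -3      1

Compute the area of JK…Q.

55

Σ = (-24) + (-4) + (-12) + (-42) + (-12) + (-3) + (-1) + (-12) = -110
Area = |Σ|/2 = 55.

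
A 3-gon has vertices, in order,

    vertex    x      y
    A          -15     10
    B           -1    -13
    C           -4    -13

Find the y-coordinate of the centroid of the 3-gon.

Apply the shoelace formula. First the cross-terms c_i = x_i·y_{i+1} − x_{i+1}·y_i:
  205, -39, -235  ⇒  2A = -69, A = -34.5.
Then Σ (y_i + y_{i+1})·c_i = 1104, so ȳ = 1104 / (6·(-34.5)) = -16/3.

-16/3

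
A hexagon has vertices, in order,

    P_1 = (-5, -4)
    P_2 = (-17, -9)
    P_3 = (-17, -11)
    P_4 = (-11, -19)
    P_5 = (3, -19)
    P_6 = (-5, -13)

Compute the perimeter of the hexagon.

|P_1P_2| = √((-12)² + (-5)²) = √169 = 13
|P_2P_3| = √((0)² + (-2)²) = √4 = 2
|P_3P_4| = √((6)² + (-8)²) = √100 = 10
|P_4P_5| = √((14)² + (0)²) = √196 = 14
|P_5P_6| = √((-8)² + (6)²) = √100 = 10
|P_6P_1| = √((0)² + (9)²) = √81 = 9
Perimeter = 13 + 2 + 10 + 14 + 10 + 9 = 58.

58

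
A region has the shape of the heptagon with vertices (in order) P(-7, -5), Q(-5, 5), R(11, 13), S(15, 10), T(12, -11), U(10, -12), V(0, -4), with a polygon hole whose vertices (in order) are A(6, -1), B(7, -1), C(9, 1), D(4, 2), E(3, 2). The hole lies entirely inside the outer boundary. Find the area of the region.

317

Outer boundary:
Apply the shoelace formula: 2A = Σ (x_i·y_{i+1} − x_{i+1}·y_i), indices taken mod 7.
Σ = (-60) + (-120) + (-85) + (-285) + (-34) + (-40) + (-28) = -652
Area = |Σ|/2 = 326.
Hole:
Apply Gauss's area formula: 2A = Σ (x_i·y_{i+1} − x_{i+1}·y_i), indices taken mod 5.
Σ = (1) + (16) + (14) + (2) + (-15) = 18
Area = |Σ|/2 = 9.
Net area = 326 − 9 = 317.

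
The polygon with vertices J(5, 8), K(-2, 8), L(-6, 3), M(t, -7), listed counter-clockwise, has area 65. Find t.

-9

Write out the shoelace sum; only the two edges meeting at M involve t:
2·Area = [((-6)·(-7) − t·3) + (t·8 − 5·(-7))] + 98
       = 5·t + 175 = 130
⇒ t = -9.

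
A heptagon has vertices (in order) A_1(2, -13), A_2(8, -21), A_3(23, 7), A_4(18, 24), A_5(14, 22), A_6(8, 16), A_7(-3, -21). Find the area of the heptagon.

Apply the shoelace formula: 2A = Σ (x_i·y_{i+1} − x_{i+1}·y_i), indices taken mod 7.
A_1→A_2: (2)(-21) − (8)(-13) = 62
A_2→A_3: (8)(7) − (23)(-21) = 539
A_3→A_4: (23)(24) − (18)(7) = 426
A_4→A_5: (18)(22) − (14)(24) = 60
A_5→A_6: (14)(16) − (8)(22) = 48
A_6→A_7: (8)(-21) − (-3)(16) = -120
A_7→A_1: (-3)(-13) − (2)(-21) = 81
Σ = 1096
Area = |Σ|/2 = 548.

548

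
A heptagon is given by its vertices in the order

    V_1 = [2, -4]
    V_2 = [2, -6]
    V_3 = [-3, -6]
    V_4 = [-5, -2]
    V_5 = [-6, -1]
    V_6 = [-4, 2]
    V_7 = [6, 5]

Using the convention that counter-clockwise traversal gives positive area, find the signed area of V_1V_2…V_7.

-73.5

V_1→V_2: (2)(-6) − (2)(-4) = -4
V_2→V_3: (2)(-6) − (-3)(-6) = -30
V_3→V_4: (-3)(-2) − (-5)(-6) = -24
V_4→V_5: (-5)(-1) − (-6)(-2) = -7
V_5→V_6: (-6)(2) − (-4)(-1) = -16
V_6→V_7: (-4)(5) − (6)(2) = -32
V_7→V_1: (6)(-4) − (2)(5) = -34
Σ = -147
Signed area = Σ/2 = -73.5 (negative ⇒ clockwise traversal).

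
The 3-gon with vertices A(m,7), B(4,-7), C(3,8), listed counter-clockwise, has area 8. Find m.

Write out the shoelace sum; only the two edges meeting at A involve m:
2·Area = [(3·7 − m·8) + (m·(-7) − 4·7)] + 53
       = -15·m + 46 = 16
⇒ m = 2.

2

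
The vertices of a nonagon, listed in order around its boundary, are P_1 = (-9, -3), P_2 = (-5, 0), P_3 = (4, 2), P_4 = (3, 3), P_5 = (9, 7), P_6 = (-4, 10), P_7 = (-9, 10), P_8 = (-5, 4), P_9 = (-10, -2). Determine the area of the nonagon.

109.5

Apply the shoelace formula: 2A = Σ (x_i·y_{i+1} − x_{i+1}·y_i), indices taken mod 9.
Σ = (-15) + (-10) + (6) + (-6) + (118) + (50) + (14) + (50) + (12) = 219
Area = |Σ|/2 = 109.5.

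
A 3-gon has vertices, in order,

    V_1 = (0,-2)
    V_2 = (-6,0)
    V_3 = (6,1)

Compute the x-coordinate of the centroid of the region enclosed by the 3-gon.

Apply the shoelace (surveyor's) formula. First the cross-terms c_i = x_i·y_{i+1} − x_{i+1}·y_i:
  -12, -6, -12  ⇒  2A = -30, A = -15.
Then Σ (x_i + x_{i+1})·c_i = 0, so x̄ = 0 / (6·(-15)) = 0.

0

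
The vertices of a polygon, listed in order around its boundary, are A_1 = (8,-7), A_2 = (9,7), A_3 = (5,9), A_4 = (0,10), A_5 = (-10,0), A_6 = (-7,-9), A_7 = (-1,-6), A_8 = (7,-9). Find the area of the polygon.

Apply the shoelace (surveyor's) formula: 2A = Σ (x_i·y_{i+1} − x_{i+1}·y_i), indices taken mod 8.
Σ = (119) + (46) + (50) + (100) + (90) + (33) + (51) + (23) = 512
Area = |Σ|/2 = 256.

256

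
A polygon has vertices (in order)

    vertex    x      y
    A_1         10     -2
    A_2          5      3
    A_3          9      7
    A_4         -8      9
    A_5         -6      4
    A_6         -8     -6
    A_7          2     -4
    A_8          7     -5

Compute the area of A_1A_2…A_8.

Apply Gauss's area formula: 2A = Σ (x_i·y_{i+1} − x_{i+1}·y_i), indices taken mod 8.
Σ = (40) + (8) + (137) + (22) + (68) + (44) + (18) + (36) = 373
Area = |Σ|/2 = 186.5.

186.5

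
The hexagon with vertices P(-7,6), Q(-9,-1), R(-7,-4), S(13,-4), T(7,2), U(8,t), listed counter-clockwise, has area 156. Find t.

4

Write out the shoelace sum; only the two edges meeting at U involve t:
2·Area = [(7·t − 8·2) + (8·6 − (-7)·t)] + 224
       = 14·t + 256 = 312
⇒ t = 4.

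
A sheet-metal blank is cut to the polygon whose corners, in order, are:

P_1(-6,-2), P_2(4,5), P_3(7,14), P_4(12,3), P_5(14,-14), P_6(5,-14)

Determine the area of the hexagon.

289

Apply Gauss's area formula: 2A = Σ (x_i·y_{i+1} − x_{i+1}·y_i), indices taken mod 6.
Cross-terms: -22, 21, -147, -210, -126, -94  ⇒  Σ = -578
Area = |Σ|/2 = 289.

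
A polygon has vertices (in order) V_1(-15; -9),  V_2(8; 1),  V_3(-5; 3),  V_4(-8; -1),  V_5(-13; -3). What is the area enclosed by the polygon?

V_1→V_2: (-15)(1) − (8)(-9) = 57
V_2→V_3: (8)(3) − (-5)(1) = 29
V_3→V_4: (-5)(-1) − (-8)(3) = 29
V_4→V_5: (-8)(-3) − (-13)(-1) = 11
V_5→V_1: (-13)(-9) − (-15)(-3) = 72
Σ = 198
Area = |Σ|/2 = 99.

99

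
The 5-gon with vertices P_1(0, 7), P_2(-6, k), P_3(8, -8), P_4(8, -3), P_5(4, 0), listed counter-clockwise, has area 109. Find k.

The doubled signed area Σ (x_i y_{i+1} − x_{i+1} y_i) is linear in k.
With k=0 it equals 170; the coefficient of k is -8 (from the two edges through P_2).
So -8·k + 170 = 2·109 = 218 ⇒ k = -6.

-6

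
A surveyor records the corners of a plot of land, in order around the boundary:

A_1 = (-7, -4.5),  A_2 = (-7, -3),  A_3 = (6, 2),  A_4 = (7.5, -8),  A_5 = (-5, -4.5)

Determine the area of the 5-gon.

Σ = (-10.5) + (4) + (-63) + (-73.75) + (-9) = -152.25
Area = |Σ|/2 = 76.125.

76.125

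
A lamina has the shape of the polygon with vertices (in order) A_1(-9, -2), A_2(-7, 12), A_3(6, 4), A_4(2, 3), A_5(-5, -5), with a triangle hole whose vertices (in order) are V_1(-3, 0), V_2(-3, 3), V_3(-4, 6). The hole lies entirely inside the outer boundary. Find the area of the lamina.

119.5

Outer boundary:
Apply Gauss's area formula: 2A = Σ (x_i·y_{i+1} − x_{i+1}·y_i), indices taken mod 5.
Σ = (-122) + (-100) + (10) + (5) + (-35) = -242
Area = |Σ|/2 = 121.
Hole:
Apply the surveyor's formula: 2A = Σ (x_i·y_{i+1} − x_{i+1}·y_i), indices taken mod 3.
V_1→V_2: (-3)(3) − (-3)(0) = -9
V_2→V_3: (-3)(6) − (-4)(3) = -6
V_3→V_1: (-4)(0) − (-3)(6) = 18
Σ = 3
Area = |Σ|/2 = 1.5.
Net area = 121 − 1.5 = 119.5.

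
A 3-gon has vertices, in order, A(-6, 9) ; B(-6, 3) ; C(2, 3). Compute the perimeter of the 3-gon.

24

|AB| = √((0)² + (-6)²) = √36 = 6
|BC| = √((8)² + (0)²) = √64 = 8
|CA| = √((-8)² + (6)²) = √100 = 10
Perimeter = 6 + 8 + 10 = 24.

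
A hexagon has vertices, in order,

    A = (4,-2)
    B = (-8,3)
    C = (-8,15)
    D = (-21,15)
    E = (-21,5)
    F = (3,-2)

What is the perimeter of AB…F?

74

|AB| = √((-12)² + (5)²) = √169 = 13
|BC| = √((0)² + (12)²) = √144 = 12
|CD| = √((-13)² + (0)²) = √169 = 13
|DE| = √((0)² + (-10)²) = √100 = 10
|EF| = √((24)² + (-7)²) = √625 = 25
|FA| = √((1)² + (0)²) = √1 = 1
Perimeter = 13 + 12 + 13 + 10 + 25 + 1 = 74.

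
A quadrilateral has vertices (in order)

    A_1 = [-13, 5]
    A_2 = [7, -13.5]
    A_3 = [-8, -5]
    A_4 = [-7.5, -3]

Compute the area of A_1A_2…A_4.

46.25

Apply the shoelace (surveyor's) formula: 2A = Σ (x_i·y_{i+1} − x_{i+1}·y_i), indices taken mod 4.
Σ = (140.5) + (-143) + (-13.5) + (-76.5) = -92.5
Area = |Σ|/2 = 46.25.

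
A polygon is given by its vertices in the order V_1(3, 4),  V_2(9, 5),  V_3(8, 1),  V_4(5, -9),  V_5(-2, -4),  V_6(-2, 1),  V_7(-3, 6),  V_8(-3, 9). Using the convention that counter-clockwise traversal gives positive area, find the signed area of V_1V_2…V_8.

-117

Cross-terms: -21, -31, -77, -38, -10, -9, -9, -39  ⇒  Σ = -234
Signed area = Σ/2 = -117 (negative ⇒ clockwise traversal).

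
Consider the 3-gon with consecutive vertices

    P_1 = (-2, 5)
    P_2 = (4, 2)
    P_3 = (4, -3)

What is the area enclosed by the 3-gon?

Apply the surveyor's formula: 2A = Σ (x_i·y_{i+1} − x_{i+1}·y_i), indices taken mod 3.
Σ = (-24) + (-20) + (14) = -30
Area = |Σ|/2 = 15.

15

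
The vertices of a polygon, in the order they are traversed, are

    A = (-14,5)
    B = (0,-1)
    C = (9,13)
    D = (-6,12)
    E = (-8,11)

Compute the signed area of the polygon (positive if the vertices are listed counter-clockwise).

176.5

Σ = (14) + (9) + (186) + (30) + (114) = 353
Signed area = Σ/2 = 176.5 (positive ⇒ counter-clockwise traversal).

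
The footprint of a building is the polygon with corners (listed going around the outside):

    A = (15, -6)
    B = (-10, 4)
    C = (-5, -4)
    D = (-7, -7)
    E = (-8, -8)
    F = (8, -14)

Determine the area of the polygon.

A→B: (15)(4) − (-10)(-6) = 0
B→C: (-10)(-4) − (-5)(4) = 60
C→D: (-5)(-7) − (-7)(-4) = 7
D→E: (-7)(-8) − (-8)(-7) = 0
E→F: (-8)(-14) − (8)(-8) = 176
F→A: (8)(-6) − (15)(-14) = 162
Σ = 405
Area = |Σ|/2 = 202.5.

202.5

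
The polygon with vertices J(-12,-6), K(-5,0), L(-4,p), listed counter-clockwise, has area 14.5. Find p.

Write out the shoelace sum; only the two edges meeting at L involve p:
2·Area = [((-5)·p − (-4)·0) + ((-4)·(-6) − (-12)·p)] + -30
       = 7·p + -6 = 29
⇒ p = 5.

5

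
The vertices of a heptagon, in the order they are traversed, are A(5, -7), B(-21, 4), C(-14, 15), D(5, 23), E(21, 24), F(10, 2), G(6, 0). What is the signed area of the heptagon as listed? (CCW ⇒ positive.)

-699

A→B: (5)(4) − (-21)(-7) = -127
B→C: (-21)(15) − (-14)(4) = -259
C→D: (-14)(23) − (5)(15) = -397
D→E: (5)(24) − (21)(23) = -363
E→F: (21)(2) − (10)(24) = -198
F→G: (10)(0) − (6)(2) = -12
G→A: (6)(-7) − (5)(0) = -42
Σ = -1398
Signed area = Σ/2 = -699 (negative ⇒ clockwise traversal).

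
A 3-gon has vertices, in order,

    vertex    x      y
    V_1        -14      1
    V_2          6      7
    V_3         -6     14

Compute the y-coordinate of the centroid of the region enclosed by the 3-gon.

22/3

Apply the surveyor's formula. First the cross-terms c_i = x_i·y_{i+1} − x_{i+1}·y_i:
  -104, 126, 190  ⇒  2A = 212, A = 106.
Then Σ (y_i + y_{i+1})·c_i = 4664, so ȳ = 4664 / (6·106) = 22/3.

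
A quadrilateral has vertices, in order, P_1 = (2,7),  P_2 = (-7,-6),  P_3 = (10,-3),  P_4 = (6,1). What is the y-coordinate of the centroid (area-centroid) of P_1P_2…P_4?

-214/279

Apply the surveyor's formula. First the cross-terms c_i = x_i·y_{i+1} − x_{i+1}·y_i:
  37, 81, 28, 40  ⇒  2A = 186, A = 93.
Then Σ (y_i + y_{i+1})·c_i = -428, so ȳ = -428 / (6·93) = -214/279.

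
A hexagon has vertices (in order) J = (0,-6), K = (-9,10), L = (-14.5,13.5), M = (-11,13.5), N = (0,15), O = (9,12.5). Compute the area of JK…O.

J→K: (0)(10) − (-9)(-6) = -54
K→L: (-9)(13.5) − (-14.5)(10) = 23.5
L→M: (-14.5)(13.5) − (-11)(13.5) = -47.25
M→N: (-11)(15) − (0)(13.5) = -165
N→O: (0)(12.5) − (9)(15) = -135
O→J: (9)(-6) − (0)(12.5) = -54
Σ = -431.75
Area = |Σ|/2 = 215.875.

215.875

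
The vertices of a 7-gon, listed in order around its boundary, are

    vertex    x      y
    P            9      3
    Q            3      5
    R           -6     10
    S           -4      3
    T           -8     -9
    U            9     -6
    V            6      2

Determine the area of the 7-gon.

Apply Gauss's area formula: 2A = Σ (x_i·y_{i+1} − x_{i+1}·y_i), indices taken mod 7.
Σ = (36) + (60) + (22) + (60) + (129) + (54) + (0) = 361
Area = |Σ|/2 = 180.5.

180.5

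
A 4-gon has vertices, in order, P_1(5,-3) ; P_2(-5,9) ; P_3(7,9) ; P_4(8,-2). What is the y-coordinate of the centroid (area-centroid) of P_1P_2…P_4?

1148/267

Apply the shoelace formula. First the cross-terms c_i = x_i·y_{i+1} − x_{i+1}·y_i:
  30, -108, -86, -14  ⇒  2A = -178, A = -89.
Then Σ (y_i + y_{i+1})·c_i = -2296, so ȳ = -2296 / (6·(-89)) = 1148/267.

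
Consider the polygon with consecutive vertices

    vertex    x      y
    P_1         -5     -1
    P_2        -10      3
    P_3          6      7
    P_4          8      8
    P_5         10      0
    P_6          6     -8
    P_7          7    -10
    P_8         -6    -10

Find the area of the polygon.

Cross-terms: -25, -88, -8, -80, -80, -4, -130, -44  ⇒  Σ = -459
Area = |Σ|/2 = 229.5.

229.5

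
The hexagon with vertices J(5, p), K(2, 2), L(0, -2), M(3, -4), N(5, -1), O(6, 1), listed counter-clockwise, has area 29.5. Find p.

6

Write out the shoelace sum; only the two edges meeting at J involve p:
2·Area = [(6·p − 5·1) + (5·2 − 2·p)] + 30
       = 4·p + 35 = 59
⇒ p = 6.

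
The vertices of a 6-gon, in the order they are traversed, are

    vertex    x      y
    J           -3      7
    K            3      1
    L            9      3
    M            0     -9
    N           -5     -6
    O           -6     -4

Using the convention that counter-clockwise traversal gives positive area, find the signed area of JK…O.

Cross-terms: -24, 0, -81, -45, -16, -54  ⇒  Σ = -220
Signed area = Σ/2 = -110 (negative ⇒ clockwise traversal).

-110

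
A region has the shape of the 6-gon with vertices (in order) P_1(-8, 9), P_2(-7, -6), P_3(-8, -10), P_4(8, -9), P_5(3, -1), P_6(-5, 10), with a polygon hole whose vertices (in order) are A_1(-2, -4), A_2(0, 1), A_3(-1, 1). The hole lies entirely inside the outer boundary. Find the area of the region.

179.5

Outer boundary:
Σ = (111) + (22) + (152) + (19) + (25) + (35) = 364
Area = |Σ|/2 = 182.
Hole:
Apply the shoelace formula: 2A = Σ (x_i·y_{i+1} − x_{i+1}·y_i), indices taken mod 3.
Σ = (-2) + (1) + (6) = 5
Area = |Σ|/2 = 2.5.
Net area = 182 − 2.5 = 179.5.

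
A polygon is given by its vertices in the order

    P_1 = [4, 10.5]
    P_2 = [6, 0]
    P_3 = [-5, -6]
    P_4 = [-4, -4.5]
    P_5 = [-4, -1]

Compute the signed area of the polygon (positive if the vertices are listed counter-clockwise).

-76.25

Apply the surveyor's formula: 2A = Σ (x_i·y_{i+1} − x_{i+1}·y_i), indices taken mod 5.
Σ = (-63) + (-36) + (-1.5) + (-14) + (-38) = -152.5
Signed area = Σ/2 = -76.25 (negative ⇒ clockwise traversal).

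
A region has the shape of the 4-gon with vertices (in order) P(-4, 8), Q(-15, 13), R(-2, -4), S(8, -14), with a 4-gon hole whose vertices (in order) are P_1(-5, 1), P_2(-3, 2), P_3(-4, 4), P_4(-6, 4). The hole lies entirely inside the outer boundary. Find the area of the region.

105.5

Outer boundary:
Apply the surveyor's formula: 2A = Σ (x_i·y_{i+1} − x_{i+1}·y_i), indices taken mod 4.
P→Q: (-4)(13) − (-15)(8) = 68
Q→R: (-15)(-4) − (-2)(13) = 86
R→S: (-2)(-14) − (8)(-4) = 60
S→P: (8)(8) − (-4)(-14) = 8
Σ = 222
Area = |Σ|/2 = 111.
Hole:
Apply the shoelace formula: 2A = Σ (x_i·y_{i+1} − x_{i+1}·y_i), indices taken mod 4.
P_1→P_2: (-5)(2) − (-3)(1) = -7
P_2→P_3: (-3)(4) − (-4)(2) = -4
P_3→P_4: (-4)(4) − (-6)(4) = 8
P_4→P_1: (-6)(1) − (-5)(4) = 14
Σ = 11
Area = |Σ|/2 = 5.5.
Net area = 111 − 5.5 = 105.5.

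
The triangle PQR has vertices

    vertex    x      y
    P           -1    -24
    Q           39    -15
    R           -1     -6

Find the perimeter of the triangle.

|PQ| = √((40)² + (9)²) = √1681 = 41
|QR| = √((-40)² + (9)²) = √1681 = 41
|RP| = √((0)² + (-18)²) = √324 = 18
Perimeter = 41 + 41 + 18 = 100.

100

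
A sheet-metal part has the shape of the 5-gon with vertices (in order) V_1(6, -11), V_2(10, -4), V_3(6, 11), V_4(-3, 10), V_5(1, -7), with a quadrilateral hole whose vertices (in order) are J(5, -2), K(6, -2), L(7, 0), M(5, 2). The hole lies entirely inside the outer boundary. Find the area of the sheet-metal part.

172.5

Outer boundary:
V_1→V_2: (6)(-4) − (10)(-11) = 86
V_2→V_3: (10)(11) − (6)(-4) = 134
V_3→V_4: (6)(10) − (-3)(11) = 93
V_4→V_5: (-3)(-7) − (1)(10) = 11
V_5→V_1: (1)(-11) − (6)(-7) = 31
Σ = 355
Area = |Σ|/2 = 177.5.
Hole:
J→K: (5)(-2) − (6)(-2) = 2
K→L: (6)(0) − (7)(-2) = 14
L→M: (7)(2) − (5)(0) = 14
M→J: (5)(-2) − (5)(2) = -20
Σ = 10
Area = |Σ|/2 = 5.
Net area = 177.5 − 5 = 172.5.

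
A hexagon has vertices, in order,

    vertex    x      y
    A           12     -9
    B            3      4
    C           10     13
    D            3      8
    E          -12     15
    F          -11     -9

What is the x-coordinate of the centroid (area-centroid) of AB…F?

-178/69

Apply Gauss's area formula. First the cross-terms c_i = x_i·y_{i+1} − x_{i+1}·y_i:
  75, -1, 41, 141, 273, 207  ⇒  2A = 736, A = 368.
Then Σ (x_i + x_{i+1})·c_i = -5696, so x̄ = -5696 / (6·368) = -178/69.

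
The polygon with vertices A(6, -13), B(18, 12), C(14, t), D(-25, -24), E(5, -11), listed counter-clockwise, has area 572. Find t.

22

Write out the shoelace sum; only the two edges meeting at C involve t:
2·Area = [(18·t − 14·12) + (14·(-24) − (-25)·t)] + 702
       = 43·t + 198 = 1144
⇒ t = 22.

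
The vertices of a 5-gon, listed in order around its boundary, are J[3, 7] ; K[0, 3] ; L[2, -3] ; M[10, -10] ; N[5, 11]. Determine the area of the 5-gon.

87.5

Σ = (9) + (-6) + (10) + (160) + (2) = 175
Area = |Σ|/2 = 87.5.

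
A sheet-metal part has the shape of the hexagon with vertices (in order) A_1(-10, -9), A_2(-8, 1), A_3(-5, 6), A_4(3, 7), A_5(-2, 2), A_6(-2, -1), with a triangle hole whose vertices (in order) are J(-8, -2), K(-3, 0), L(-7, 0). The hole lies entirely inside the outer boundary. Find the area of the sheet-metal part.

68

Outer boundary:
Apply the shoelace formula: 2A = Σ (x_i·y_{i+1} − x_{i+1}·y_i), indices taken mod 6.
Σ = (-82) + (-43) + (-53) + (20) + (6) + (8) = -144
Area = |Σ|/2 = 72.
Hole:
Apply the shoelace formula: 2A = Σ (x_i·y_{i+1} − x_{i+1}·y_i), indices taken mod 3.
Cross-terms: -6, 0, 14  ⇒  Σ = 8
Area = |Σ|/2 = 4.
Net area = 72 − 4 = 68.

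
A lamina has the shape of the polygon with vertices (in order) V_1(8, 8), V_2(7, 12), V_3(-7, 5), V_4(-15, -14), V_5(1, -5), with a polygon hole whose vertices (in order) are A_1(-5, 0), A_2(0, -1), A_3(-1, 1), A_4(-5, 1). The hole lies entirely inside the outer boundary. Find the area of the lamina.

Outer boundary:
Cross-terms: 40, 119, 173, 89, 48  ⇒  Σ = 469
Area = |Σ|/2 = 234.5.
Hole:
Cross-terms: 5, -1, 4, 5  ⇒  Σ = 13
Area = |Σ|/2 = 6.5.
Net area = 234.5 − 6.5 = 228.

228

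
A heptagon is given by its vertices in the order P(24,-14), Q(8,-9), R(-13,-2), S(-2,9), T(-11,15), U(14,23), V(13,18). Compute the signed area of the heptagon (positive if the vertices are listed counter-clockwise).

P→Q: (24)(-9) − (8)(-14) = -104
Q→R: (8)(-2) − (-13)(-9) = -133
R→S: (-13)(9) − (-2)(-2) = -121
S→T: (-2)(15) − (-11)(9) = 69
T→U: (-11)(23) − (14)(15) = -463
U→V: (14)(18) − (13)(23) = -47
V→P: (13)(-14) − (24)(18) = -614
Σ = -1413
Signed area = Σ/2 = -706.5 (negative ⇒ clockwise traversal).

-706.5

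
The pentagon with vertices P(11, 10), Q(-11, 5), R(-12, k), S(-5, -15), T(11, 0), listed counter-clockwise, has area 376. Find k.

-12

Write out the shoelace sum; only the two edges meeting at R involve k:
2·Area = [((-11)·k − (-12)·5) + ((-12)·(-15) − (-5)·k)] + 440
       = -6·k + 680 = 752
⇒ k = -12.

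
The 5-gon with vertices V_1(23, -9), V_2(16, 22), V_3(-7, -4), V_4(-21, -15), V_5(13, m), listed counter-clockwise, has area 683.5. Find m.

-12

The doubled signed area Σ (x_i y_{i+1} − x_{i+1} y_i) is linear in m.
With m=0 it equals 839; the coefficient of m is -44 (from the two edges through V_5).
So -44·m + 839 = 2·683.5 = 1367 ⇒ m = -12.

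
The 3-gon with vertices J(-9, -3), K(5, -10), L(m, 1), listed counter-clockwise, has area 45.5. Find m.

-4

The doubled signed area Σ (x_i y_{i+1} − x_{i+1} y_i) is linear in m.
With m=0 it equals 119; the coefficient of m is 7 (from the two edges through L).
So 7·m + 119 = 2·45.5 = 91 ⇒ m = -4.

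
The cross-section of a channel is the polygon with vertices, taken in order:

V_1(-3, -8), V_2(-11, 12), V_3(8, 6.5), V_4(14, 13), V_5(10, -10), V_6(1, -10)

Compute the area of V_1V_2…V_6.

Apply Gauss's area formula: 2A = Σ (x_i·y_{i+1} − x_{i+1}·y_i), indices taken mod 6.
V_1→V_2: (-3)(12) − (-11)(-8) = -124
V_2→V_3: (-11)(6.5) − (8)(12) = -167.5
V_3→V_4: (8)(13) − (14)(6.5) = 13
V_4→V_5: (14)(-10) − (10)(13) = -270
V_5→V_6: (10)(-10) − (1)(-10) = -90
V_6→V_1: (1)(-8) − (-3)(-10) = -38
Σ = -676.5
Area = |Σ|/2 = 338.25.

338.25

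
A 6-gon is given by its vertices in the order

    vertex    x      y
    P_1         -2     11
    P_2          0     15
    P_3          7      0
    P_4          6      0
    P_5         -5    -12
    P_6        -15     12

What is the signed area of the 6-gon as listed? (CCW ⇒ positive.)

-294

Apply the shoelace (surveyor's) formula: 2A = Σ (x_i·y_{i+1} − x_{i+1}·y_i), indices taken mod 6.
P_1→P_2: (-2)(15) − (0)(11) = -30
P_2→P_3: (0)(0) − (7)(15) = -105
P_3→P_4: (7)(0) − (6)(0) = 0
P_4→P_5: (6)(-12) − (-5)(0) = -72
P_5→P_6: (-5)(12) − (-15)(-12) = -240
P_6→P_1: (-15)(11) − (-2)(12) = -141
Σ = -588
Signed area = Σ/2 = -294 (negative ⇒ clockwise traversal).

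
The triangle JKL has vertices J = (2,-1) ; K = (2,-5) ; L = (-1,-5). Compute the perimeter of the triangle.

12

|JK| = √((0)² + (-4)²) = √16 = 4
|KL| = √((-3)² + (0)²) = √9 = 3
|LJ| = √((3)² + (4)²) = √25 = 5
Perimeter = 4 + 3 + 5 = 12.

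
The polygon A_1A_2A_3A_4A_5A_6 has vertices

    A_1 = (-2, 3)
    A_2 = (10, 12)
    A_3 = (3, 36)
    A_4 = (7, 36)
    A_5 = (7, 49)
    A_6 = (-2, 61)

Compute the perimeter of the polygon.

130

|A_1A_2| = √((12)² + (9)²) = √225 = 15
|A_2A_3| = √((-7)² + (24)²) = √625 = 25
|A_3A_4| = √((4)² + (0)²) = √16 = 4
|A_4A_5| = √((0)² + (13)²) = √169 = 13
|A_5A_6| = √((-9)² + (12)²) = √225 = 15
|A_6A_1| = √((0)² + (-58)²) = √3364 = 58
Perimeter = 15 + 25 + 4 + 13 + 15 + 58 = 130.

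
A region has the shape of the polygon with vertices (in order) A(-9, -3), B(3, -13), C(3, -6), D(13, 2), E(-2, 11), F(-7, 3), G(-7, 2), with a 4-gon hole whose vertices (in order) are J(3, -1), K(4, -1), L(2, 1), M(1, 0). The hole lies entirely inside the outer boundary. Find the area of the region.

245

Outer boundary:
Σ = (126) + (21) + (84) + (147) + (71) + (7) + (39) = 495
Area = |Σ|/2 = 247.5.
Hole:
Apply the surveyor's formula: 2A = Σ (x_i·y_{i+1} − x_{i+1}·y_i), indices taken mod 4.
Cross-terms: 1, 6, -1, -1  ⇒  Σ = 5
Area = |Σ|/2 = 2.5.
Net area = 247.5 − 2.5 = 245.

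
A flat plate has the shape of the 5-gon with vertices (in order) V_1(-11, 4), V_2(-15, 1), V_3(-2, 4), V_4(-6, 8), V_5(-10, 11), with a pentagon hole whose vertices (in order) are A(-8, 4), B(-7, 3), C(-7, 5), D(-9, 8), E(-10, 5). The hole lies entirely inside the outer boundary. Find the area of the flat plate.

Outer boundary:
Σ = (49) + (-58) + (8) + (14) + (81) = 94
Area = |Σ|/2 = 47.
Hole:
Σ = (4) + (-14) + (-11) + (35) + (0) = 14
Area = |Σ|/2 = 7.
Net area = 47 − 7 = 40.

40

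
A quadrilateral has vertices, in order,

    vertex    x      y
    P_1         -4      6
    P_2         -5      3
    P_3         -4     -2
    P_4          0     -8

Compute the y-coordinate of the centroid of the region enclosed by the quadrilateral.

Apply the shoelace (surveyor's) formula. First the cross-terms c_i = x_i·y_{i+1} − x_{i+1}·y_i:
  18, 22, 32, -32  ⇒  2A = 40, A = 20.
Then Σ (y_i + y_{i+1})·c_i = -72, so ȳ = -72 / (6·20) = -0.6.

-0.6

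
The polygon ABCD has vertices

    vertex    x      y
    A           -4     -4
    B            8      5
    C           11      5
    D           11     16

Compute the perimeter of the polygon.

54

|AB| = √((12)² + (9)²) = √225 = 15
|BC| = √((3)² + (0)²) = √9 = 3
|CD| = √((0)² + (11)²) = √121 = 11
|DA| = √((-15)² + (-20)²) = √625 = 25
Perimeter = 15 + 3 + 11 + 25 = 54.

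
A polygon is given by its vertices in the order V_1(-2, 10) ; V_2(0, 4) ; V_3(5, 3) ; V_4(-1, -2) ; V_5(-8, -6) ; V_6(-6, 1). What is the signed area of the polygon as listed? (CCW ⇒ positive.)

-73.5

Apply Gauss's area formula: 2A = Σ (x_i·y_{i+1} − x_{i+1}·y_i), indices taken mod 6.
Σ = (-8) + (-20) + (-7) + (-10) + (-44) + (-58) = -147
Signed area = Σ/2 = -73.5 (negative ⇒ clockwise traversal).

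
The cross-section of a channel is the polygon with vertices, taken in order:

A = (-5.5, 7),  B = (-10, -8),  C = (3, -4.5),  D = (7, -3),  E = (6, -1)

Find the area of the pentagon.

126.5

Cross-terms: 114, 69, 22.5, 11, 36.5  ⇒  Σ = 253
Area = |Σ|/2 = 126.5.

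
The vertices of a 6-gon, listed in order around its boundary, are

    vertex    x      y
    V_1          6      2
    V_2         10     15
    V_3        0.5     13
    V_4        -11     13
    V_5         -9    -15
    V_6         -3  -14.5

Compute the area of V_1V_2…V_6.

Apply the shoelace formula: 2A = Σ (x_i·y_{i+1} − x_{i+1}·y_i), indices taken mod 6.
V_1→V_2: (6)(15) − (10)(2) = 70
V_2→V_3: (10)(13) − (0.5)(15) = 122.5
V_3→V_4: (0.5)(13) − (-11)(13) = 149.5
V_4→V_5: (-11)(-15) − (-9)(13) = 282
V_5→V_6: (-9)(-14.5) − (-3)(-15) = 85.5
V_6→V_1: (-3)(2) − (6)(-14.5) = 81
Σ = 790.5
Area = |Σ|/2 = 395.25.

395.25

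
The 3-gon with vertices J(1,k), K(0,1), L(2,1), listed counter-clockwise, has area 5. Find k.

Write out the shoelace sum; only the two edges meeting at J involve k:
2·Area = [(2·k − 1·1) + (1·1 − 0·k)] + -2
       = 2·k + -2 = 10
⇒ k = 6.

6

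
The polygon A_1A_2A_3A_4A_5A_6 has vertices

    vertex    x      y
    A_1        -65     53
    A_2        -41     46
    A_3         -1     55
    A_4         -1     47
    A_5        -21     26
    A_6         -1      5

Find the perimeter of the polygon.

212

|A_1A_2| = √((24)² + (-7)²) = √625 = 25
|A_2A_3| = √((40)² + (9)²) = √1681 = 41
|A_3A_4| = √((0)² + (-8)²) = √64 = 8
|A_4A_5| = √((-20)² + (-21)²) = √841 = 29
|A_5A_6| = √((20)² + (-21)²) = √841 = 29
|A_6A_1| = √((-64)² + (48)²) = √6400 = 80
Perimeter = 25 + 41 + 8 + 29 + 29 + 80 = 212.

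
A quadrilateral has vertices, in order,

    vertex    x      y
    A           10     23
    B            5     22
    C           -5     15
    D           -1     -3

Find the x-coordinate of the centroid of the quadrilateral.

162/109

Apply the shoelace formula. First the cross-terms c_i = x_i·y_{i+1} − x_{i+1}·y_i:
  105, 185, 30, 7  ⇒  2A = 327, A = 163.5.
Then Σ (x_i + x_{i+1})·c_i = 1458, so x̄ = 1458 / (6·163.5) = 162/109.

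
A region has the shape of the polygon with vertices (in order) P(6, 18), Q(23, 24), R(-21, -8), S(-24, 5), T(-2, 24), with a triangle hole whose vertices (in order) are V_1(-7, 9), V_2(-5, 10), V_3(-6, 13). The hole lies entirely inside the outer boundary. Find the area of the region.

493

Outer boundary:
Σ = (-270) + (320) + (-297) + (-566) + (-180) = -993
Area = |Σ|/2 = 496.5.
Hole:
Apply the surveyor's formula: 2A = Σ (x_i·y_{i+1} − x_{i+1}·y_i), indices taken mod 3.
Σ = (-25) + (-5) + (37) = 7
Area = |Σ|/2 = 3.5.
Net area = 496.5 − 3.5 = 493.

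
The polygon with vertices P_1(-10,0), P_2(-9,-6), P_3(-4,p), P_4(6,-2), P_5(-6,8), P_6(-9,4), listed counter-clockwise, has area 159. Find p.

-10

The doubled signed area Σ (x_i y_{i+1} − x_{i+1} y_i) is linear in p.
With p=0 it equals 168; the coefficient of p is -15 (from the two edges through P_3).
So -15·p + 168 = 2·159 = 318 ⇒ p = -10.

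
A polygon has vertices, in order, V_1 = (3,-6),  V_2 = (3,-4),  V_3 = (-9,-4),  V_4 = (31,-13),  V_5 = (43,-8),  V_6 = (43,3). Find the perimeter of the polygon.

|V_1V_2| = √((0)² + (2)²) = √4 = 2
|V_2V_3| = √((-12)² + (0)²) = √144 = 12
|V_3V_4| = √((40)² + (-9)²) = √1681 = 41
|V_4V_5| = √((12)² + (5)²) = √169 = 13
|V_5V_6| = √((0)² + (11)²) = √121 = 11
|V_6V_1| = √((-40)² + (-9)²) = √1681 = 41
Perimeter = 2 + 12 + 41 + 13 + 11 + 41 = 120.

120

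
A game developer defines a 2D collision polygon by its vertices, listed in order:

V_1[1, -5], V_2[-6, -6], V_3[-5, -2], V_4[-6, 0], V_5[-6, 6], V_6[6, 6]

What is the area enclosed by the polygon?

Apply Gauss's area formula: 2A = Σ (x_i·y_{i+1} − x_{i+1}·y_i), indices taken mod 6.
Cross-terms: -36, -18, -12, -36, -72, -36  ⇒  Σ = -210
Area = |Σ|/2 = 105.

105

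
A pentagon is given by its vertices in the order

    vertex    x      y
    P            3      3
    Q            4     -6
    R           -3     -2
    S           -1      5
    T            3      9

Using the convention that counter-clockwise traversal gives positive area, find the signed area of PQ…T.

-57.5

Apply Gauss's area formula: 2A = Σ (x_i·y_{i+1} − x_{i+1}·y_i), indices taken mod 5.
Σ = (-30) + (-26) + (-17) + (-24) + (-18) = -115
Signed area = Σ/2 = -57.5 (negative ⇒ clockwise traversal).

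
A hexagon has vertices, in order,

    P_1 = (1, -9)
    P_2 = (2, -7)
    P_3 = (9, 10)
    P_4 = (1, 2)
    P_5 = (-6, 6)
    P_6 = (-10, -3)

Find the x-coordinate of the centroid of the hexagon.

Apply the shoelace formula. First the cross-terms c_i = x_i·y_{i+1} − x_{i+1}·y_i:
  11, 83, 8, 18, 78, 93  ⇒  2A = 291, A = 145.5.
Then Σ (x_i + x_{i+1})·c_i = -1149, so x̄ = -1149 / (6·145.5) = -383/291.

-383/291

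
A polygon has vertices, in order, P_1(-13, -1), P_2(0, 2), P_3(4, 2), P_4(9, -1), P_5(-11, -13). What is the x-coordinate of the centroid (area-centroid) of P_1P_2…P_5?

Apply the shoelace (surveyor's) formula. First the cross-terms c_i = x_i·y_{i+1} − x_{i+1}·y_i:
  -26, -8, -22, -128, -158  ⇒  2A = -342, A = -171.
Then Σ (x_i + x_{i+1})·c_i = 4068, so x̄ = 4068 / (6·(-171)) = -226/57.

-226/57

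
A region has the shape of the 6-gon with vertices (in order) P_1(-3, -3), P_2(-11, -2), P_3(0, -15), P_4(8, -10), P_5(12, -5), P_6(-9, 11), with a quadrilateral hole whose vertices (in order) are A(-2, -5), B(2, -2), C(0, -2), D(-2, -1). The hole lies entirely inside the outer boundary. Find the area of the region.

235.5

Outer boundary:
Cross-terms: -27, 165, 120, 80, 87, 60  ⇒  Σ = 485
Area = |Σ|/2 = 242.5.
Hole:
Cross-terms: 14, -4, -4, 8  ⇒  Σ = 14
Area = |Σ|/2 = 7.
Net area = 242.5 − 7 = 235.5.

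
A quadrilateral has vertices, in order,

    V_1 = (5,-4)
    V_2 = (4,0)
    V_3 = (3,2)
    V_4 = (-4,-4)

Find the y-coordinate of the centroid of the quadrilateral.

Apply Gauss's area formula. First the cross-terms c_i = x_i·y_{i+1} − x_{i+1}·y_i:
  16, 8, -4, 36  ⇒  2A = 56, A = 28.
Then Σ (y_i + y_{i+1})·c_i = -328, so ȳ = -328 / (6·28) = -41/21.

-41/21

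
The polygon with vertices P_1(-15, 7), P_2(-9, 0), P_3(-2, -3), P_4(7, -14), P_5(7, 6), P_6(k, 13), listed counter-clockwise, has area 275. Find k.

-15

Write out the shoelace sum; only the two edges meeting at P_6 involve k:
2·Area = [(7·13 − k·6) + (k·7 − (-15)·13)] + 279
       = 1·k + 565 = 550
⇒ k = -15.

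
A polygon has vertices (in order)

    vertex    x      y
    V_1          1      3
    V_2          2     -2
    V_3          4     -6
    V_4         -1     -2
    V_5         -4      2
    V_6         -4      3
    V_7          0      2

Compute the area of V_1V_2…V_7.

Apply Gauss's area formula: 2A = Σ (x_i·y_{i+1} − x_{i+1}·y_i), indices taken mod 7.
V_1→V_2: (1)(-2) − (2)(3) = -8
V_2→V_3: (2)(-6) − (4)(-2) = -4
V_3→V_4: (4)(-2) − (-1)(-6) = -14
V_4→V_5: (-1)(2) − (-4)(-2) = -10
V_5→V_6: (-4)(3) − (-4)(2) = -4
V_6→V_7: (-4)(2) − (0)(3) = -8
V_7→V_1: (0)(3) − (1)(2) = -2
Σ = -50
Area = |Σ|/2 = 25.

25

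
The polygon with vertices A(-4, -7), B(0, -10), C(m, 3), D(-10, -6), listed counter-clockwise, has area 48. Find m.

Write out the shoelace sum; only the two edges meeting at C involve m:
2·Area = [(0·3 − m·(-10)) + (m·(-6) − (-10)·3)] + 86
       = 4·m + 116 = 96
⇒ m = -5.

-5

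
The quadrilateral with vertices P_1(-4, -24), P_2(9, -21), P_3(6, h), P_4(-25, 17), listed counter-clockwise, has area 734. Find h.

8

The doubled signed area Σ (x_i y_{i+1} − x_{i+1} y_i) is linear in h.
With h=0 it equals 1196; the coefficient of h is 34 (from the two edges through P_3).
So 34·h + 1196 = 2·734 = 1468 ⇒ h = 8.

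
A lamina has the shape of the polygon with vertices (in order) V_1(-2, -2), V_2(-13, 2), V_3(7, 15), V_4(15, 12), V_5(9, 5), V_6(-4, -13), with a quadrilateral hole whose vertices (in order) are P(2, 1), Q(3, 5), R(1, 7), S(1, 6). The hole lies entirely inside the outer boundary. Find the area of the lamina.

258.5

Outer boundary:
Apply Gauss's area formula: 2A = Σ (x_i·y_{i+1} − x_{i+1}·y_i), indices taken mod 6.
Cross-terms: -30, -209, -141, -33, -97, -18  ⇒  Σ = -528
Area = |Σ|/2 = 264.
Hole:
Apply the shoelace formula: 2A = Σ (x_i·y_{i+1} − x_{i+1}·y_i), indices taken mod 4.
Cross-terms: 7, 16, -1, -11  ⇒  Σ = 11
Area = |Σ|/2 = 5.5.
Net area = 264 − 5.5 = 258.5.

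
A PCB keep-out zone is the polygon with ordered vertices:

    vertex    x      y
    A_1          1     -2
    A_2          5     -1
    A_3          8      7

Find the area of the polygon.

14.5

Apply the surveyor's formula: 2A = Σ (x_i·y_{i+1} − x_{i+1}·y_i), indices taken mod 3.
Σ = (9) + (43) + (-23) = 29
Area = |Σ|/2 = 14.5.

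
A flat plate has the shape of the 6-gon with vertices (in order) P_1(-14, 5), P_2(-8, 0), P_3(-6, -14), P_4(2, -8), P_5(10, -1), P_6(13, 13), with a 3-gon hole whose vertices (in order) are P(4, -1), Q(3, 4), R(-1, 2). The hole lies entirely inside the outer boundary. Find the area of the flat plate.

337

Outer boundary:
Apply Gauss's area formula: 2A = Σ (x_i·y_{i+1} − x_{i+1}·y_i), indices taken mod 6.
Σ = (40) + (112) + (76) + (78) + (143) + (247) = 696
Area = |Σ|/2 = 348.
Hole:
Apply Gauss's area formula: 2A = Σ (x_i·y_{i+1} − x_{i+1}·y_i), indices taken mod 3.
Cross-terms: 19, 10, -7  ⇒  Σ = 22
Area = |Σ|/2 = 11.
Net area = 348 − 11 = 337.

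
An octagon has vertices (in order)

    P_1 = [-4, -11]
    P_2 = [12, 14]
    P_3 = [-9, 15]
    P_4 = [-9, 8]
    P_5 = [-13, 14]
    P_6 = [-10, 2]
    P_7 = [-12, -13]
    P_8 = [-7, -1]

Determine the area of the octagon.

Apply the shoelace (surveyor's) formula: 2A = Σ (x_i·y_{i+1} − x_{i+1}·y_i), indices taken mod 8.
Σ = (76) + (306) + (63) + (-22) + (114) + (154) + (-79) + (73) = 685
Area = |Σ|/2 = 342.5.

342.5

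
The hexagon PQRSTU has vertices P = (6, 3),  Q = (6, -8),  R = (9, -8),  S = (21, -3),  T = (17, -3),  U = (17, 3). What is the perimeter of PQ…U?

48

|PQ| = √((0)² + (-11)²) = √121 = 11
|QR| = √((3)² + (0)²) = √9 = 3
|RS| = √((12)² + (5)²) = √169 = 13
|ST| = √((-4)² + (0)²) = √16 = 4
|TU| = √((0)² + (6)²) = √36 = 6
|UP| = √((-11)² + (0)²) = √121 = 11
Perimeter = 11 + 3 + 13 + 4 + 6 + 11 = 48.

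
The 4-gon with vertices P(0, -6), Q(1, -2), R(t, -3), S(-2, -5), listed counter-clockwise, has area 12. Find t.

The doubled signed area Σ (x_i y_{i+1} − x_{i+1} y_i) is linear in t.
With t=0 it equals 9; the coefficient of t is -3 (from the two edges through R).
So -3·t + 9 = 2·12 = 24 ⇒ t = -5.

-5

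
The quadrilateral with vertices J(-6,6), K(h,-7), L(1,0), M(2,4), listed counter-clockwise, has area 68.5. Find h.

-8

Write out the shoelace sum; only the two edges meeting at K involve h:
2·Area = [((-6)·(-7) − h·6) + (h·0 − 1·(-7))] + 40
       = -6·h + 89 = 137
⇒ h = -8.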